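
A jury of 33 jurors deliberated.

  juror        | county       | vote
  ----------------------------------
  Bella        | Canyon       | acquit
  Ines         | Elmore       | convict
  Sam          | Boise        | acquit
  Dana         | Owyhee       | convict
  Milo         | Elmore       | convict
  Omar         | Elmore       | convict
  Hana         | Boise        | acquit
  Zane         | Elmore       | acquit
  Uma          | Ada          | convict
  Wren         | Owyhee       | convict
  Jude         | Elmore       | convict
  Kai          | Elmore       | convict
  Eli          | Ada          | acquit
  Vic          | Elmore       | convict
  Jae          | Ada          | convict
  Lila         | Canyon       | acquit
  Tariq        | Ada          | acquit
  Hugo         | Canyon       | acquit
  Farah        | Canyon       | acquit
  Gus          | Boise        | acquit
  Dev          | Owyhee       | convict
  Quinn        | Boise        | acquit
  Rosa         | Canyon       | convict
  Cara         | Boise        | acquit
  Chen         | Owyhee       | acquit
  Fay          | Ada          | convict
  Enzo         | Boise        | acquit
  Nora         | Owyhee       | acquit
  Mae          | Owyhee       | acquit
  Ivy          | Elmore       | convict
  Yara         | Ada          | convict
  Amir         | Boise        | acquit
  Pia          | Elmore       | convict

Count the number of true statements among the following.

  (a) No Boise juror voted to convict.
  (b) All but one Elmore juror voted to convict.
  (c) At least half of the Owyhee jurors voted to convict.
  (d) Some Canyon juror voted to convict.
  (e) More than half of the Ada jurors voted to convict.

5

(a) Boise: |A| = 7, |A ∩ B| = 0; needs A ∩ B = ∅ (|A ∩ B| = 0) — true.
(b) Elmore: |A| = 9, |A ∩ B| = 8; needs |A ∖ B| = 1 — true.
(c) Owyhee: |A| = 6, |A ∩ B| = 3; needs |A ∩ B| ≥ |A ∖ B| — true.
(d) Canyon: |A| = 5, |A ∩ B| = 1; needs A ∩ B ≠ ∅ (|A ∩ B| ≥ 1) — true.
(e) Ada: |A| = 6, |A ∩ B| = 4; needs |A ∩ B| > |A ∖ B| — true.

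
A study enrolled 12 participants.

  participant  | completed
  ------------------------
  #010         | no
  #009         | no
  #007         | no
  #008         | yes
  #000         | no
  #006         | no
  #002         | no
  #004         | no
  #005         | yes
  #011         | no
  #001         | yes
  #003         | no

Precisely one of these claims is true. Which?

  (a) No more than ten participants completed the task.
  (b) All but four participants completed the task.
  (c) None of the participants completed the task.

|A| = 12, |A ∩ B| = 3, |A ∖ B| = 9.
(a) requires |A ∩ B| ≤ 10: true.
(b) requires |A ∖ B| = 4: false.
(c) requires A ∩ B = ∅ (|A ∩ B| = 0): false.

(a)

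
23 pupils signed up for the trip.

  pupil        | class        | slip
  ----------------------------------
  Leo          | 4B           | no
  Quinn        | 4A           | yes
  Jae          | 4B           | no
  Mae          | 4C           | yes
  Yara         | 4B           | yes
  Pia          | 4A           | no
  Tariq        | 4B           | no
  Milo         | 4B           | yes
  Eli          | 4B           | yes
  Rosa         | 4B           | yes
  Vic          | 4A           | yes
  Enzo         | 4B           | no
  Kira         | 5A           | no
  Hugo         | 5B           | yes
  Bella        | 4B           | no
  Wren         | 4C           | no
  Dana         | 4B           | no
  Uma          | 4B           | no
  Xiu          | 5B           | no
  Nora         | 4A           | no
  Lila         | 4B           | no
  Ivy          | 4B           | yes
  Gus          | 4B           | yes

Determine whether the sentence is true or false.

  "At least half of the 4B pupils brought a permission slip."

False

'At least half of the 4B pupils brought a permission slip' holds iff |A ∩ B| ≥ |A ∖ B|.
A (the restrictor) = {Leo, Jae, Yara, Tariq, Milo, Eli, Rosa, Enzo, Bella, Dana, Uma, Lila, Ivy, Gus}, |A| = 14.
A ∩ B = {Yara, Milo, Eli, Rosa, Ivy, Gus}, so |A ∩ B| = 6.
A ∖ B = {Leo, Jae, Tariq, Enzo, Bella, Dana, Uma, Lila}, so |A ∖ B| = 8.
6 < 8, so the statement is false.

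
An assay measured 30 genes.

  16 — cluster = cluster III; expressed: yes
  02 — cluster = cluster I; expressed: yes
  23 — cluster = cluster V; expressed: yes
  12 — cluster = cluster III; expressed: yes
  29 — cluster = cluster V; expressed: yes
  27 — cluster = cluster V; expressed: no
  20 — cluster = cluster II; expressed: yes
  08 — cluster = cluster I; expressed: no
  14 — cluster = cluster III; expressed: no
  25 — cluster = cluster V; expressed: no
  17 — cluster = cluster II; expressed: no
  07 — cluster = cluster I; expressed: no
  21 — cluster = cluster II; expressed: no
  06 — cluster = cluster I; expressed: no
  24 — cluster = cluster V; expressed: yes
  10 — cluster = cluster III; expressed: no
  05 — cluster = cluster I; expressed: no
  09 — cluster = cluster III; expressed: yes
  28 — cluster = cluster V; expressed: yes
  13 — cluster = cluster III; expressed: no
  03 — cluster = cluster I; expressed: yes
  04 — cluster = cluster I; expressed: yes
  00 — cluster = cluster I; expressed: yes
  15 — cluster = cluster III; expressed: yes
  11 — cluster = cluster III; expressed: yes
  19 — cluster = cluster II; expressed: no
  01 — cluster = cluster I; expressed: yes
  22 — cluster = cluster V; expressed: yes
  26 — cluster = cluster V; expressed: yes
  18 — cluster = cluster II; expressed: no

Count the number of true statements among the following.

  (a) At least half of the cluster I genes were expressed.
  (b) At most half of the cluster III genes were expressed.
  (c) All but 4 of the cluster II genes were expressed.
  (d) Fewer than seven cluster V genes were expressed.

3

(a) cluster I: |A| = 9, |A ∩ B| = 5; needs |A ∩ B| ≥ |A ∖ B| — true.
(b) cluster III: |A| = 8, |A ∩ B| = 5; needs |A ∩ B| ≤ |A ∖ B| — false.
(c) cluster II: |A| = 5, |A ∩ B| = 1; needs |A ∖ B| = 4 — true.
(d) cluster V: |A| = 8, |A ∩ B| = 6; needs |A ∩ B| < 7 — true.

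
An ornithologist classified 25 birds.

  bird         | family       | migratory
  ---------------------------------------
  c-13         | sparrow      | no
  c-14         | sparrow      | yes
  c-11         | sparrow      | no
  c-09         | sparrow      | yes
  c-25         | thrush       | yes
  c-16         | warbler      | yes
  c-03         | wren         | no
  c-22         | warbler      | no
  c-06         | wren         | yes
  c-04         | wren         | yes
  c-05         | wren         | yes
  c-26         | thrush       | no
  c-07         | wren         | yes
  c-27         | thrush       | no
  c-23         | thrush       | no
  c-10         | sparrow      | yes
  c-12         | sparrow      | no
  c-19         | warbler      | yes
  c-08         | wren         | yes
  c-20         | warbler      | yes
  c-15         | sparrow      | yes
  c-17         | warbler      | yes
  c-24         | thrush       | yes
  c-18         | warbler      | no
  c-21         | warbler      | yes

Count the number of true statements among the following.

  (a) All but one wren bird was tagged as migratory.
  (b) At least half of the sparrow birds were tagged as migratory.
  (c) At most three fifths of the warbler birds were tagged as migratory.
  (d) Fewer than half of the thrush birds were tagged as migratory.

3

(a) wren: |A| = 6, |A ∩ B| = 5; needs |A ∖ B| = 1 — true.
(b) sparrow: |A| = 7, |A ∩ B| = 4; needs |A ∩ B| ≥ |A ∖ B| — true.
(c) warbler: |A| = 7, |A ∩ B| = 5; needs |A ∩ B| / |A| ≤ 3/5 — false.
(d) thrush: |A| = 5, |A ∩ B| = 2; needs |A ∩ B| < |A ∖ B| — true.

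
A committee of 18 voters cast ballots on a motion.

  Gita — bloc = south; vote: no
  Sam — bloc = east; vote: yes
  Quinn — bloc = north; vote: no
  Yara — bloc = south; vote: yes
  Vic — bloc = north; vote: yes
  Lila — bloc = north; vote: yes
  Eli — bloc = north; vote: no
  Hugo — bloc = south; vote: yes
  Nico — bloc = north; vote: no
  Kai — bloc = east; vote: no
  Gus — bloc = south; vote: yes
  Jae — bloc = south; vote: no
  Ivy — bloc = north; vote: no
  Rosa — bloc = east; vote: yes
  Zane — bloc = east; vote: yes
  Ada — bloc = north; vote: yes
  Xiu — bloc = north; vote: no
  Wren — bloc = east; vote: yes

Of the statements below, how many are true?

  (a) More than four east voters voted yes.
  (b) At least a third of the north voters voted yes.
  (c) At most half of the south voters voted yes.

(a) east: |A| = 5, |A ∩ B| = 4; needs |A ∩ B| > 4 — false.
(b) north: |A| = 8, |A ∩ B| = 3; needs |A ∩ B| / |A| ≥ 1/3 — true.
(c) south: |A| = 5, |A ∩ B| = 3; needs |A ∩ B| ≤ |A ∖ B| — false.

1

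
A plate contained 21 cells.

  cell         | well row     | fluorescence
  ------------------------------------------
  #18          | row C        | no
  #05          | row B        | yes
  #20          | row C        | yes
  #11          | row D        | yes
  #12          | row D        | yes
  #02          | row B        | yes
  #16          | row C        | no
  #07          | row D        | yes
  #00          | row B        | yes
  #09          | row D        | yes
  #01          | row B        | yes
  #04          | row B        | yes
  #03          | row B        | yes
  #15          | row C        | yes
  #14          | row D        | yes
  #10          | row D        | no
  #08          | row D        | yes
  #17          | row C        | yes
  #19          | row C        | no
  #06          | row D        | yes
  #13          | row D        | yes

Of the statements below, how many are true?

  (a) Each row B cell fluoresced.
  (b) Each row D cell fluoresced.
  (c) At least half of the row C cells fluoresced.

2

(a) row B: |A| = 6, |A ∩ B| = 6; needs A ⊆ B, i.e. every element of A is in B (|A ∖ B| = 0) — true.
(b) row D: |A| = 9, |A ∩ B| = 8; needs A ⊆ B, i.e. every element of A is in B (|A ∖ B| = 0) — false.
(c) row C: |A| = 6, |A ∩ B| = 3; needs |A ∩ B| ≥ |A ∖ B| — true.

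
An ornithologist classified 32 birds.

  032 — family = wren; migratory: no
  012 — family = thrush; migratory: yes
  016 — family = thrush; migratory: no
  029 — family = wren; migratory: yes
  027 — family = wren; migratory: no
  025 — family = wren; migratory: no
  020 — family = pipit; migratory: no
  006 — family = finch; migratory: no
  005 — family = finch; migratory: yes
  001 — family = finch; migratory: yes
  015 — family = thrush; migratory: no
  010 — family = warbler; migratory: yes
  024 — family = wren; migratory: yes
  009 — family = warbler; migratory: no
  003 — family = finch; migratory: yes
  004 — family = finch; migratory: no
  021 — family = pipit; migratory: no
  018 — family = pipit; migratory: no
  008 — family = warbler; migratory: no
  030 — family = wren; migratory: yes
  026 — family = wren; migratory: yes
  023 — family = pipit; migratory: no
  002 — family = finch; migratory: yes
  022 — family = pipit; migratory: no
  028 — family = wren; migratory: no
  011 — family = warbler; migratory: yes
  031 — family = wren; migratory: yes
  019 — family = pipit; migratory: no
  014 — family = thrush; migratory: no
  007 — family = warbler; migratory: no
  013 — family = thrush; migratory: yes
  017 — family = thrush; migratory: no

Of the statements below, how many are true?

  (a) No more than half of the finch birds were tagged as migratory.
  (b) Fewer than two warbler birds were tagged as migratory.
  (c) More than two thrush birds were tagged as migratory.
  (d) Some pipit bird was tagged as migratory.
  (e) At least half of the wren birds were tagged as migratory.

(a) finch: |A| = 6, |A ∩ B| = 4; needs |A ∩ B| ≤ |A ∖ B| — false.
(b) warbler: |A| = 5, |A ∩ B| = 2; needs |A ∩ B| < 2 — false.
(c) thrush: |A| = 6, |A ∩ B| = 2; needs |A ∩ B| > 2 — false.
(d) pipit: |A| = 6, |A ∩ B| = 0; needs A ∩ B ≠ ∅ (|A ∩ B| ≥ 1) — false.
(e) wren: |A| = 9, |A ∩ B| = 5; needs |A ∩ B| ≥ |A ∖ B| — true.

1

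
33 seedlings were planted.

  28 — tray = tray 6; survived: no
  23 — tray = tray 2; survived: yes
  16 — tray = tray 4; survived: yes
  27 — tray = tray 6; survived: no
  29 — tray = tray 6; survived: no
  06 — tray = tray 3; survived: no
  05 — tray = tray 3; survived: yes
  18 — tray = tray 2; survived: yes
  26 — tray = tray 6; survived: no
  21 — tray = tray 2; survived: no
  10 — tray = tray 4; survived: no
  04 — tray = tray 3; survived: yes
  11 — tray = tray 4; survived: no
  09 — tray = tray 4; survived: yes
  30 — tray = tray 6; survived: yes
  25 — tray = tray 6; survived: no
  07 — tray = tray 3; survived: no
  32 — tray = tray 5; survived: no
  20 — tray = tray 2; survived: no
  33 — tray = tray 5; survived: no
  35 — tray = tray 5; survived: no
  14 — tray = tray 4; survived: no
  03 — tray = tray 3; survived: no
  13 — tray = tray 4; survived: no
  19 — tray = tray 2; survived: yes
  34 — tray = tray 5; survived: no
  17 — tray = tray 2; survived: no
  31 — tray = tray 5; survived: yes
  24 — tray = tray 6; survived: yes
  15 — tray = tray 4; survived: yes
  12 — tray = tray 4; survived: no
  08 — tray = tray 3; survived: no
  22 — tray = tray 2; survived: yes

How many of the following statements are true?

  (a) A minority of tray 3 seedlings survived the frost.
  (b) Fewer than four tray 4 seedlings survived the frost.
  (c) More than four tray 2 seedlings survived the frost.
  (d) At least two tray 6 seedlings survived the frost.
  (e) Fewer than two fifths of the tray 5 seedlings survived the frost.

(a) tray 3: |A| = 6, |A ∩ B| = 2; needs |A ∩ B| < |A ∖ B| — true.
(b) tray 4: |A| = 8, |A ∩ B| = 3; needs |A ∩ B| < 4 — true.
(c) tray 2: |A| = 7, |A ∩ B| = 4; needs |A ∩ B| > 4 — false.
(d) tray 6: |A| = 7, |A ∩ B| = 2; needs |A ∩ B| ≥ 2 — true.
(e) tray 5: |A| = 5, |A ∩ B| = 1; needs |A ∩ B| / |A| < 2/5 — true.

4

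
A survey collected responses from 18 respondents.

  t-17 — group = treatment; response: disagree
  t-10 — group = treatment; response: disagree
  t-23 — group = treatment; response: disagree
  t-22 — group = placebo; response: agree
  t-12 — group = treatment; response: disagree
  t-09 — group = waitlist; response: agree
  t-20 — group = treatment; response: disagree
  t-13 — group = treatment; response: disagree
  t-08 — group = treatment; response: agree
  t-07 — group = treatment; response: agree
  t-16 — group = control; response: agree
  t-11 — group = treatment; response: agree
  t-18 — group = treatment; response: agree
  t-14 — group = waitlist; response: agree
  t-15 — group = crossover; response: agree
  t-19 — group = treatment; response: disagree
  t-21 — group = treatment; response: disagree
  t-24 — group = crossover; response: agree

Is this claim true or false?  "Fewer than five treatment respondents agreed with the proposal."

The determiner here denotes the relation: |A ∩ B| < 5.
A (the restrictor) = {t-17, t-10, t-23, t-12, t-20, t-13, t-08, t-07, t-11, t-18, t-19, t-21}, |A| = 12.
A ∩ B = {t-08, t-07, t-11, t-18}, so |A ∩ B| = 4.
|A ∩ B| = 4, so the statement is true.

True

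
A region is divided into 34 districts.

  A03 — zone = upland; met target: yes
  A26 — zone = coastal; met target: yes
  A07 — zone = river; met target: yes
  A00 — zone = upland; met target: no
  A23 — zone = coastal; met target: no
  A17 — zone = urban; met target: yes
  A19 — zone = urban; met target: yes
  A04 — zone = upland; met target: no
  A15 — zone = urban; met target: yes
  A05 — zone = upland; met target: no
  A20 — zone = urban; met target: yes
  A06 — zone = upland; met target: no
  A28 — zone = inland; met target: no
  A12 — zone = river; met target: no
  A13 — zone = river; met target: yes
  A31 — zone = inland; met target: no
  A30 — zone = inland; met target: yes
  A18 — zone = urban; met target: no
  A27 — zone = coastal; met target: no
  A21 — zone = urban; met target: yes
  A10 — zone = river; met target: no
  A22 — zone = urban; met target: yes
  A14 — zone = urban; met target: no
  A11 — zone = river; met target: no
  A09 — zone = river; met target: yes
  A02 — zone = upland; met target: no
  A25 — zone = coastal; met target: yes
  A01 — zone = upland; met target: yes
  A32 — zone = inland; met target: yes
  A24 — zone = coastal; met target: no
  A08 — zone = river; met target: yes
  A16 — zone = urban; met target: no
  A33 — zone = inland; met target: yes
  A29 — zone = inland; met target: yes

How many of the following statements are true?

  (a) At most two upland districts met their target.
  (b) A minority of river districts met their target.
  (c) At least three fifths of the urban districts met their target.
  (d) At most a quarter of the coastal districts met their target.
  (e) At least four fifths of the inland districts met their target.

(a) upland: |A| = 7, |A ∩ B| = 2; needs |A ∩ B| ≤ 2 — true.
(b) river: |A| = 7, |A ∩ B| = 4; needs |A ∩ B| < |A ∖ B| — false.
(c) urban: |A| = 9, |A ∩ B| = 6; needs |A ∩ B| / |A| ≥ 3/5 — true.
(d) coastal: |A| = 5, |A ∩ B| = 2; needs |A ∩ B| / |A| ≤ 1/4 — false.
(e) inland: |A| = 6, |A ∩ B| = 4; needs |A ∩ B| / |A| ≥ 4/5 — false.

2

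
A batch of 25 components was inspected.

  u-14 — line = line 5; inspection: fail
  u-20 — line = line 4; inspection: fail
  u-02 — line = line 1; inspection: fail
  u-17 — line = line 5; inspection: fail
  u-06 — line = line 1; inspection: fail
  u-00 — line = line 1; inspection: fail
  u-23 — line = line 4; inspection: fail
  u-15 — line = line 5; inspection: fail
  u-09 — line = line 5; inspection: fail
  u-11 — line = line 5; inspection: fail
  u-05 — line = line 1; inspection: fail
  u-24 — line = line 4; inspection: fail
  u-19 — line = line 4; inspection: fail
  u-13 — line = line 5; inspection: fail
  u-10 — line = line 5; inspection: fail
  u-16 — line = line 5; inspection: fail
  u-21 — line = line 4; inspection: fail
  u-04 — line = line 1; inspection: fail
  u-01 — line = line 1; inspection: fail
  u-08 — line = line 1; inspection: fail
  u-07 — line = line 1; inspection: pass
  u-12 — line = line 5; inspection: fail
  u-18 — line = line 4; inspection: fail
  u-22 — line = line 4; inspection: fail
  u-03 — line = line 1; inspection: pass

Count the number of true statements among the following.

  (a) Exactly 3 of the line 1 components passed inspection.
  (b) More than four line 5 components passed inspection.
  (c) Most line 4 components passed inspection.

(a) line 1: |A| = 9, |A ∩ B| = 2; needs |A ∩ B| = 3 — false.
(b) line 5: |A| = 9, |A ∩ B| = 0; needs |A ∩ B| > 4 — false.
(c) line 4: |A| = 7, |A ∩ B| = 0; needs |A ∩ B| > |A ∖ B| — false.

0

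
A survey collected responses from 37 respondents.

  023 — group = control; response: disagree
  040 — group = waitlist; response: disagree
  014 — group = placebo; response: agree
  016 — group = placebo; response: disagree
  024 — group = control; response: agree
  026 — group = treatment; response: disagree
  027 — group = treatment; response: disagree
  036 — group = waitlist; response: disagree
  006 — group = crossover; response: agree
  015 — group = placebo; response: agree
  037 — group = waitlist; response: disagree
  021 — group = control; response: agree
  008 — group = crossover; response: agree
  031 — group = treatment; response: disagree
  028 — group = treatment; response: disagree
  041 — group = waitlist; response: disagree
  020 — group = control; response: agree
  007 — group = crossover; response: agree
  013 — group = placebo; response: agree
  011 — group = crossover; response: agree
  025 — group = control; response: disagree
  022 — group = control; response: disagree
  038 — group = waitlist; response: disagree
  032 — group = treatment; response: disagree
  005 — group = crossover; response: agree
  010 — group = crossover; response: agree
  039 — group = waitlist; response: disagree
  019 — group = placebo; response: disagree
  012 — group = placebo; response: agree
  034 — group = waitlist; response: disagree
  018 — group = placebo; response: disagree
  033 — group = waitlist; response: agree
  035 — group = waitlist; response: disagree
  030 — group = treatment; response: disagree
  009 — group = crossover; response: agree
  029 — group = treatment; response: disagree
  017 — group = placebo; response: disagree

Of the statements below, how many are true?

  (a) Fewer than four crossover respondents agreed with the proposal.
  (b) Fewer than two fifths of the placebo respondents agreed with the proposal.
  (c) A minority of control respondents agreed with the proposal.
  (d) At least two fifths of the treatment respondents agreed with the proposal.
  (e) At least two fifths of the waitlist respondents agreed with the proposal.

0

(a) crossover: |A| = 7, |A ∩ B| = 7; needs |A ∩ B| < 4 — false.
(b) placebo: |A| = 8, |A ∩ B| = 4; needs |A ∩ B| / |A| < 2/5 — false.
(c) control: |A| = 6, |A ∩ B| = 3; needs |A ∩ B| < |A ∖ B| — false.
(d) treatment: |A| = 7, |A ∩ B| = 0; needs |A ∩ B| / |A| ≥ 2/5 — false.
(e) waitlist: |A| = 9, |A ∩ B| = 1; needs |A ∩ B| / |A| ≥ 2/5 — false.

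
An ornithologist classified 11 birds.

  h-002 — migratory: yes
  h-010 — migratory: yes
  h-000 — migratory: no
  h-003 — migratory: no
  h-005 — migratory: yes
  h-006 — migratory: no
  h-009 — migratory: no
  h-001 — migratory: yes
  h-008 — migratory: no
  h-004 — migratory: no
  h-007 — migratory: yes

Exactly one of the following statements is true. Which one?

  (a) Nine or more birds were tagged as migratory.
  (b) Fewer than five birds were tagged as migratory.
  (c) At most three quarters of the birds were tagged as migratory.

(c)

|A| = 11, |A ∩ B| = 5, |A ∖ B| = 6.
(a) requires |A ∩ B| ≥ 9: false.
(b) requires |A ∩ B| < 5: false.
(c) requires |A ∩ B| / |A| ≤ 3/4: true.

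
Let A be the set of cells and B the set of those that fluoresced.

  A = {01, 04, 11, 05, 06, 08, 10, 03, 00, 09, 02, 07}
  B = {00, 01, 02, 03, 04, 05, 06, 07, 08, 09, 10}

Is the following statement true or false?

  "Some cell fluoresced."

The determiner here denotes the relation: A ∩ B ≠ ∅ (|A ∩ B| ≥ 1).
A (the restrictor) = {01, 04, 11, 05, 06, 08, 10, 03, 00, 09, 02, 07}, |A| = 12.
A ∩ B = {01, 04, 05, 06, 08, 10, 03, 00, 09, 02, 07}, so |A ∩ B| = 11.
So the statement is true.

True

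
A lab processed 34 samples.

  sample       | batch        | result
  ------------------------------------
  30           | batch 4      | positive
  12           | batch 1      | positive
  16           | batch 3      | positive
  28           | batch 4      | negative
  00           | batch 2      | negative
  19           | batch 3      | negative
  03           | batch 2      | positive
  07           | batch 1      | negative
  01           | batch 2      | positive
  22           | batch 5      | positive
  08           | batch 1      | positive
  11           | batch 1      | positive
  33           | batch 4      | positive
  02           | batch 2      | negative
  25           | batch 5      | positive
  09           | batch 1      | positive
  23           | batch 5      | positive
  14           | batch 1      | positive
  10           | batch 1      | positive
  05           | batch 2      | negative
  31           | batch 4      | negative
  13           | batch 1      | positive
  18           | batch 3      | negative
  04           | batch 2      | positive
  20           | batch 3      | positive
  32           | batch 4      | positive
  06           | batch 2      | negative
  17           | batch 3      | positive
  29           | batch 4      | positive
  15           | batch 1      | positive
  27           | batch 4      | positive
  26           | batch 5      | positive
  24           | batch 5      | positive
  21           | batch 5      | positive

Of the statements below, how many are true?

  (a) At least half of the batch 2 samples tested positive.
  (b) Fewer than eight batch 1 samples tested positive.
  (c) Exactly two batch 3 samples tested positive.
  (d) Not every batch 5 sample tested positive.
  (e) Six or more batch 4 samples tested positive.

0

(a) batch 2: |A| = 7, |A ∩ B| = 3; needs |A ∩ B| ≥ |A ∖ B| — false.
(b) batch 1: |A| = 9, |A ∩ B| = 8; needs |A ∩ B| < 8 — false.
(c) batch 3: |A| = 5, |A ∩ B| = 3; needs |A ∩ B| = 2 — false.
(d) batch 5: |A| = 6, |A ∩ B| = 6; needs A ⊄ B (|A ∖ B| ≥ 1) — false.
(e) batch 4: |A| = 7, |A ∩ B| = 5; needs |A ∩ B| ≥ 6 — false.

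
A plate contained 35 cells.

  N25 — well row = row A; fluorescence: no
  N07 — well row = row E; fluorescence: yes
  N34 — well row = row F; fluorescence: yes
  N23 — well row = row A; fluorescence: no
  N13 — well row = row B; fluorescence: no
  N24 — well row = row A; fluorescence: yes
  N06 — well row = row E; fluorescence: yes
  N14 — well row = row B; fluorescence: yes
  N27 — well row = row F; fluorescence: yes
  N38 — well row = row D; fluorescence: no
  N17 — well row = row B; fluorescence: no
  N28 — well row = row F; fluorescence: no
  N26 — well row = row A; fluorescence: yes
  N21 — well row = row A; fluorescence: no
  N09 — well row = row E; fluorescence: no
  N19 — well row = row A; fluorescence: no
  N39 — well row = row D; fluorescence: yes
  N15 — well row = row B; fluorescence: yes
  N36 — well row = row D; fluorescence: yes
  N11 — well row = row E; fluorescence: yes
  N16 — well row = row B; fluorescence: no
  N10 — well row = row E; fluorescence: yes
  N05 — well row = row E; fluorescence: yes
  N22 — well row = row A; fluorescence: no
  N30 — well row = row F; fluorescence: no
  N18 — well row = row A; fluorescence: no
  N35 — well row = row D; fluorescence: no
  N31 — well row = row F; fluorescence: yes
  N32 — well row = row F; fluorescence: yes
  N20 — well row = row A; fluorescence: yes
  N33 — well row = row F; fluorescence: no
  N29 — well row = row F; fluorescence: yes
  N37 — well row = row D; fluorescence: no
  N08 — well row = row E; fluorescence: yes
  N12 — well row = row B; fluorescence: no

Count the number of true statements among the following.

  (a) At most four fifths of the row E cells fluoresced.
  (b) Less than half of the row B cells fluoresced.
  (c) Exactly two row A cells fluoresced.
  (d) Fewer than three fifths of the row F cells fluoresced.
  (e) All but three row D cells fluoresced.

(a) row E: |A| = 7, |A ∩ B| = 6; needs |A ∩ B| / |A| ≤ 4/5 — false.
(b) row B: |A| = 6, |A ∩ B| = 2; needs |A ∩ B| < |A ∖ B| — true.
(c) row A: |A| = 9, |A ∩ B| = 3; needs |A ∩ B| = 2 — false.
(d) row F: |A| = 8, |A ∩ B| = 5; needs |A ∩ B| / |A| < 3/5 — false.
(e) row D: |A| = 5, |A ∩ B| = 2; needs |A ∖ B| = 3 — true.

2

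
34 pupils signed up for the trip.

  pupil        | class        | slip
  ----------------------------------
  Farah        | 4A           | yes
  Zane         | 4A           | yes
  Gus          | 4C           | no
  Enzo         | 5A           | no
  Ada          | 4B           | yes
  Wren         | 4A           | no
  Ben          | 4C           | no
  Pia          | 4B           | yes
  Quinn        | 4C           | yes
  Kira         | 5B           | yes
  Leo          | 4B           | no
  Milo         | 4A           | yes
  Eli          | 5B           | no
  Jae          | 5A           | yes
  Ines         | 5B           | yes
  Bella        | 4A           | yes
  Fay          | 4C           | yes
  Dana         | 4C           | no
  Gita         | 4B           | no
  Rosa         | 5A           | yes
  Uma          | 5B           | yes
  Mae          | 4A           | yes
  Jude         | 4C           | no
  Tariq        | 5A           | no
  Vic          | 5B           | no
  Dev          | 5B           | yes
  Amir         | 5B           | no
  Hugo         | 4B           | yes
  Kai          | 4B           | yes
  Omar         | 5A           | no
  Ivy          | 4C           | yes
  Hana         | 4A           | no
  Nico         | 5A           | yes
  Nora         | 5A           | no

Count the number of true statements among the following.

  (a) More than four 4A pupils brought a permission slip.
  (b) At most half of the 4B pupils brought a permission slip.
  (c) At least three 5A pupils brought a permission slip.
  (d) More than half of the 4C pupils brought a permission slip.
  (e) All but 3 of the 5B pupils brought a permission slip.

3

(a) 4A: |A| = 7, |A ∩ B| = 5; needs |A ∩ B| > 4 — true.
(b) 4B: |A| = 6, |A ∩ B| = 4; needs |A ∩ B| ≤ |A ∖ B| — false.
(c) 5A: |A| = 7, |A ∩ B| = 3; needs |A ∩ B| ≥ 3 — true.
(d) 4C: |A| = 7, |A ∩ B| = 3; needs |A ∩ B| > |A ∖ B| — false.
(e) 5B: |A| = 7, |A ∩ B| = 4; needs |A ∖ B| = 3 — true.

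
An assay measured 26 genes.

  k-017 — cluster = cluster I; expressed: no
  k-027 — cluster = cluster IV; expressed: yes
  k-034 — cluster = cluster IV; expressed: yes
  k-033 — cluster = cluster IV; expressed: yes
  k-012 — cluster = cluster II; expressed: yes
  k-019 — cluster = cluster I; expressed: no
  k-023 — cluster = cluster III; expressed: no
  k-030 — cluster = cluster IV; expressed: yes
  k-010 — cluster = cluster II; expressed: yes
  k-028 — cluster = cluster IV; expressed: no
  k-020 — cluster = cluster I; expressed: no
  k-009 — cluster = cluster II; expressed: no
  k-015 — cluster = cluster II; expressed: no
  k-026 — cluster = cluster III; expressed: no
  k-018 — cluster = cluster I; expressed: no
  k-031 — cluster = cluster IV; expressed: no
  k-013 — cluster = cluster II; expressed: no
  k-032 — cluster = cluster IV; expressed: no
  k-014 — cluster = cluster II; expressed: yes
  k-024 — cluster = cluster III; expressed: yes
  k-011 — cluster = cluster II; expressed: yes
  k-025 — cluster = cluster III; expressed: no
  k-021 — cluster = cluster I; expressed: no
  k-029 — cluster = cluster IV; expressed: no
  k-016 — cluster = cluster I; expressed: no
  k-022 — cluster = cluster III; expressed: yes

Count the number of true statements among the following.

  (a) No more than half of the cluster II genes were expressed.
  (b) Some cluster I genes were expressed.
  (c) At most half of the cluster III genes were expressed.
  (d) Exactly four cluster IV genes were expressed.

(a) cluster II: |A| = 7, |A ∩ B| = 4; needs |A ∩ B| ≤ |A ∖ B| — false.
(b) cluster I: |A| = 6, |A ∩ B| = 0; needs A ∩ B ≠ ∅ (|A ∩ B| ≥ 1) — false.
(c) cluster III: |A| = 5, |A ∩ B| = 2; needs |A ∩ B| ≤ |A ∖ B| — true.
(d) cluster IV: |A| = 8, |A ∩ B| = 4; needs |A ∩ B| = 4 — true.

2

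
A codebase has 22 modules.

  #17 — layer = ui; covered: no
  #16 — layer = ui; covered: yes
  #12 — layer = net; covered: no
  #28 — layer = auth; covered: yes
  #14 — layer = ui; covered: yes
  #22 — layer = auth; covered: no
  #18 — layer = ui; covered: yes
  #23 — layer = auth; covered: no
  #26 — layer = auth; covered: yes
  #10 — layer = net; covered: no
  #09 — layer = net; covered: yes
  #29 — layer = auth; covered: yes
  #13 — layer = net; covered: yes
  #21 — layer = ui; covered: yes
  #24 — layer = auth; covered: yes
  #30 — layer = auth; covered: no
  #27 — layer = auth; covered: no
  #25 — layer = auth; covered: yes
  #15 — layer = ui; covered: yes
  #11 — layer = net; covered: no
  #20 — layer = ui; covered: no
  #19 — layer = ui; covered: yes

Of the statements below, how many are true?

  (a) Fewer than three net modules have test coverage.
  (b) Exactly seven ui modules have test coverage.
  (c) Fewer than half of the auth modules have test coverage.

1

(a) net: |A| = 5, |A ∩ B| = 2; needs |A ∩ B| < 3 — true.
(b) ui: |A| = 8, |A ∩ B| = 6; needs |A ∩ B| = 7 — false.
(c) auth: |A| = 9, |A ∩ B| = 5; needs |A ∩ B| < |A ∖ B| — false.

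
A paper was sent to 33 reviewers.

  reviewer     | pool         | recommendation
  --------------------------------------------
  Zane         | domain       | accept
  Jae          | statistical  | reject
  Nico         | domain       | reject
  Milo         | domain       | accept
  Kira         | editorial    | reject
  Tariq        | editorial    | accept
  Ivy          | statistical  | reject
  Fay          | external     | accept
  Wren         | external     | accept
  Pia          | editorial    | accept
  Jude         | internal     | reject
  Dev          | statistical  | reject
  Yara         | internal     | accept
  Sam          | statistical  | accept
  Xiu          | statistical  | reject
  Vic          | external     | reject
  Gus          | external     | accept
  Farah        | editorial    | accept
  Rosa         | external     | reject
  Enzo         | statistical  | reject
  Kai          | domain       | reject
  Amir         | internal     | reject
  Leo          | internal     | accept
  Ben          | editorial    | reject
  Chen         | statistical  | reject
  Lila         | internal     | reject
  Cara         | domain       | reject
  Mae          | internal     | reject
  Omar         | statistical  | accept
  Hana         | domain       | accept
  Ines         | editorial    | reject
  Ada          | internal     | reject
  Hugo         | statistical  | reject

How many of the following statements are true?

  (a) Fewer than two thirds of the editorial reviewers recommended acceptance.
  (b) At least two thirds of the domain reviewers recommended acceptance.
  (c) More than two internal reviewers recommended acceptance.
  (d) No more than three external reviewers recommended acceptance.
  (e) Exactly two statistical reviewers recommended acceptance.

(a) editorial: |A| = 6, |A ∩ B| = 3; needs |A ∩ B| / |A| < 2/3 — true.
(b) domain: |A| = 6, |A ∩ B| = 3; needs |A ∩ B| / |A| ≥ 2/3 — false.
(c) internal: |A| = 7, |A ∩ B| = 2; needs |A ∩ B| > 2 — false.
(d) external: |A| = 5, |A ∩ B| = 3; needs |A ∩ B| ≤ 3 — true.
(e) statistical: |A| = 9, |A ∩ B| = 2; needs |A ∩ B| = 2 — true.

3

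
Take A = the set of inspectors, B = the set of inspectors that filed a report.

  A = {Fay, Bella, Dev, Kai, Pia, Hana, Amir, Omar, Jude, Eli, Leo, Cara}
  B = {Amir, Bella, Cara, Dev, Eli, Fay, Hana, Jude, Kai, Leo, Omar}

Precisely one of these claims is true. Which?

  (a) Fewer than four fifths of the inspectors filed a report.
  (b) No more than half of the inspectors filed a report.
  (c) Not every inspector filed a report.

|A| = 12, |A ∩ B| = 11, |A ∖ B| = 1.
(a) requires |A ∩ B| / |A| < 4/5: false.
(b) requires |A ∩ B| ≤ |A ∖ B|: false.
(c) requires A ⊄ B (|A ∖ B| ≥ 1): true.

(c)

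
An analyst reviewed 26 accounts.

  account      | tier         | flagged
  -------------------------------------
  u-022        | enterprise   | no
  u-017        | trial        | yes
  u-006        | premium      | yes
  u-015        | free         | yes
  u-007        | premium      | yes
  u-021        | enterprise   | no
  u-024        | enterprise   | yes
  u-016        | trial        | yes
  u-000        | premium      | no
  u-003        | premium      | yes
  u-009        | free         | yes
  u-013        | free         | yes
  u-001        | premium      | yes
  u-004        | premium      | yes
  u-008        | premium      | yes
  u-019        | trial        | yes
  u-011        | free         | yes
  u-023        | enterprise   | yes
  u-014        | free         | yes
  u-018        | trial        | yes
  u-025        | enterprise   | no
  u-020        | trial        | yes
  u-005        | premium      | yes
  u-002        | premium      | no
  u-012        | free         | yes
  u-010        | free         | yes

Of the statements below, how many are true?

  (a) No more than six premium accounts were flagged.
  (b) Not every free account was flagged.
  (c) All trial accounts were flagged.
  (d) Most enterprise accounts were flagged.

1

(a) premium: |A| = 9, |A ∩ B| = 7; needs |A ∩ B| ≤ 6 — false.
(b) free: |A| = 7, |A ∩ B| = 7; needs A ⊄ B (|A ∖ B| ≥ 1) — false.
(c) trial: |A| = 5, |A ∩ B| = 5; needs A ⊆ B, i.e. every element of A is in B (|A ∖ B| = 0) — true.
(d) enterprise: |A| = 5, |A ∩ B| = 2; needs |A ∩ B| > |A ∖ B| — false.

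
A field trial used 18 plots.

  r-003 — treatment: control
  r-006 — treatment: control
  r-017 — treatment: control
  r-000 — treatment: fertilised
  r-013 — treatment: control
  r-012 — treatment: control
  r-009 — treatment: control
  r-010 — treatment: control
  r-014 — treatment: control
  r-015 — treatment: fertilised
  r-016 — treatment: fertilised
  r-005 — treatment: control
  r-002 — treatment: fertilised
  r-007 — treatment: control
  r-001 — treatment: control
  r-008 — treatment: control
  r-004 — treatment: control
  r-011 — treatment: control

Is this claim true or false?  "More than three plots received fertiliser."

True

'More than three plots received fertiliser' holds iff |A ∩ B| > 3.
|A| = 18, |A ∩ B| = 4, |A ∖ B| = 14.
|A ∩ B| = 4, so the statement is true.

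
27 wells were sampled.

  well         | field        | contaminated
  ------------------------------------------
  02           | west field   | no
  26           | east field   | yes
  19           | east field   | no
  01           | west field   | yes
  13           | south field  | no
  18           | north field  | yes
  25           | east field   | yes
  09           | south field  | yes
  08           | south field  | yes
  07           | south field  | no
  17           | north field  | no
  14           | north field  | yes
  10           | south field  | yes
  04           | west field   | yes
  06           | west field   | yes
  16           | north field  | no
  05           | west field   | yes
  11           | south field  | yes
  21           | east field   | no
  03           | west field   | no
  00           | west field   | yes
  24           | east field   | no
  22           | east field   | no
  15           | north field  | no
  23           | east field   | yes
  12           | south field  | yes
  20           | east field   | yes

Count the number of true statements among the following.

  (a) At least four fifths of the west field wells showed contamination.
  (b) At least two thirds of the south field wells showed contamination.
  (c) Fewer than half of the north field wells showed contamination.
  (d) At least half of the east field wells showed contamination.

(a) west field: |A| = 7, |A ∩ B| = 5; needs |A ∩ B| / |A| ≥ 4/5 — false.
(b) south field: |A| = 7, |A ∩ B| = 5; needs |A ∩ B| / |A| ≥ 2/3 — true.
(c) north field: |A| = 5, |A ∩ B| = 2; needs |A ∩ B| < |A ∖ B| — true.
(d) east field: |A| = 8, |A ∩ B| = 4; needs |A ∩ B| ≥ |A ∖ B| — true.

3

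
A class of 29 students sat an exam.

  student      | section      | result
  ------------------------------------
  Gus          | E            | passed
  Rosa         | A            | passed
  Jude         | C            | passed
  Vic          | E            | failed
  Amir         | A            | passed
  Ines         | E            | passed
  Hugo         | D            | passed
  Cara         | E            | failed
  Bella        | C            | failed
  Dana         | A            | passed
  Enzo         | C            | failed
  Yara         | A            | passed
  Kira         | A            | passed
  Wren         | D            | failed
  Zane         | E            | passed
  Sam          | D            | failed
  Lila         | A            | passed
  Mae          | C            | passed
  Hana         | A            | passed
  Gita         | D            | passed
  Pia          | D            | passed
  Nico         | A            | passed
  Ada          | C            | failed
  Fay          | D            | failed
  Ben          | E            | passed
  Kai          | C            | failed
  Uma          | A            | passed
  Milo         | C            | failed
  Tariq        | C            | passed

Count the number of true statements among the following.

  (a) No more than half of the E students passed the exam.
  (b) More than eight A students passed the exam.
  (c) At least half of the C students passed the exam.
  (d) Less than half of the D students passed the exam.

(a) E: |A| = 6, |A ∩ B| = 4; needs |A ∩ B| ≤ |A ∖ B| — false.
(b) A: |A| = 9, |A ∩ B| = 9; needs |A ∩ B| > 8 — true.
(c) C: |A| = 8, |A ∩ B| = 3; needs |A ∩ B| ≥ |A ∖ B| — false.
(d) D: |A| = 6, |A ∩ B| = 3; needs |A ∩ B| < |A ∖ B| — false.

1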